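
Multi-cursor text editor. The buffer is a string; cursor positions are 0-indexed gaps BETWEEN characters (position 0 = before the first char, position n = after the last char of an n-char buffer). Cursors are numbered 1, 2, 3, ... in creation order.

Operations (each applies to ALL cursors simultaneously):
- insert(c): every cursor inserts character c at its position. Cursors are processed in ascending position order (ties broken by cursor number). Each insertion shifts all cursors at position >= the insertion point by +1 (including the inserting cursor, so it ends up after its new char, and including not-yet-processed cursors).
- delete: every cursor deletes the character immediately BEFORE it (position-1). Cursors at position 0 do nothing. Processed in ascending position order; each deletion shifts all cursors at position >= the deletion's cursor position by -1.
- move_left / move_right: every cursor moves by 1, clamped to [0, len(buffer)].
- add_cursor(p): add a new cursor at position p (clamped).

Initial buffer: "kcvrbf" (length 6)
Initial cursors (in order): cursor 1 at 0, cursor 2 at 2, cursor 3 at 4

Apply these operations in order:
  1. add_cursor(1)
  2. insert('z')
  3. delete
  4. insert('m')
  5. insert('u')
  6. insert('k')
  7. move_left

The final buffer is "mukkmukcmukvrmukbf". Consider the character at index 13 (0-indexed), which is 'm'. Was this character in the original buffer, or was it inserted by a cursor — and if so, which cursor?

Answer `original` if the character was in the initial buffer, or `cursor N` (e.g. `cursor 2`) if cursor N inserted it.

Answer: cursor 3

Derivation:
After op 1 (add_cursor(1)): buffer="kcvrbf" (len 6), cursors c1@0 c4@1 c2@2 c3@4, authorship ......
After op 2 (insert('z')): buffer="zkzczvrzbf" (len 10), cursors c1@1 c4@3 c2@5 c3@8, authorship 1.4.2..3..
After op 3 (delete): buffer="kcvrbf" (len 6), cursors c1@0 c4@1 c2@2 c3@4, authorship ......
After op 4 (insert('m')): buffer="mkmcmvrmbf" (len 10), cursors c1@1 c4@3 c2@5 c3@8, authorship 1.4.2..3..
After op 5 (insert('u')): buffer="mukmucmuvrmubf" (len 14), cursors c1@2 c4@5 c2@8 c3@12, authorship 11.44.22..33..
After op 6 (insert('k')): buffer="mukkmukcmukvrmukbf" (len 18), cursors c1@3 c4@7 c2@11 c3@16, authorship 111.444.222..333..
After op 7 (move_left): buffer="mukkmukcmukvrmukbf" (len 18), cursors c1@2 c4@6 c2@10 c3@15, authorship 111.444.222..333..
Authorship (.=original, N=cursor N): 1 1 1 . 4 4 4 . 2 2 2 . . 3 3 3 . .
Index 13: author = 3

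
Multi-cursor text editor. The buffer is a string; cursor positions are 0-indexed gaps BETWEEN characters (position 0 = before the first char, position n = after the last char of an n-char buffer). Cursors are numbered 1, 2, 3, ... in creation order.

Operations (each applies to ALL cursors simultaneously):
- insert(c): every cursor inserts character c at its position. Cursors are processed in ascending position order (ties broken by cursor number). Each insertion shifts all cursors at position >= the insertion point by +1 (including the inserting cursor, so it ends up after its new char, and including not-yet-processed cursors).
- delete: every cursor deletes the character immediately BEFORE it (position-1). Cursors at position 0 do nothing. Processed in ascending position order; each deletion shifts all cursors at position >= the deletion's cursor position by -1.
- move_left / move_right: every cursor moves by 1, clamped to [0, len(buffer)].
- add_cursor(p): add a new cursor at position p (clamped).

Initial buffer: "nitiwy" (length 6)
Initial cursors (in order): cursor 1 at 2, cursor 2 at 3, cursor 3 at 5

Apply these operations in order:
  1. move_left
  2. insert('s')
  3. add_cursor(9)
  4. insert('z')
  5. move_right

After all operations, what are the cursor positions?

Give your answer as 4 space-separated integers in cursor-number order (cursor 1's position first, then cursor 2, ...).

Answer: 4 7 11 13

Derivation:
After op 1 (move_left): buffer="nitiwy" (len 6), cursors c1@1 c2@2 c3@4, authorship ......
After op 2 (insert('s')): buffer="nsistiswy" (len 9), cursors c1@2 c2@4 c3@7, authorship .1.2..3..
After op 3 (add_cursor(9)): buffer="nsistiswy" (len 9), cursors c1@2 c2@4 c3@7 c4@9, authorship .1.2..3..
After op 4 (insert('z')): buffer="nszisztiszwyz" (len 13), cursors c1@3 c2@6 c3@10 c4@13, authorship .11.22..33..4
After op 5 (move_right): buffer="nszisztiszwyz" (len 13), cursors c1@4 c2@7 c3@11 c4@13, authorship .11.22..33..4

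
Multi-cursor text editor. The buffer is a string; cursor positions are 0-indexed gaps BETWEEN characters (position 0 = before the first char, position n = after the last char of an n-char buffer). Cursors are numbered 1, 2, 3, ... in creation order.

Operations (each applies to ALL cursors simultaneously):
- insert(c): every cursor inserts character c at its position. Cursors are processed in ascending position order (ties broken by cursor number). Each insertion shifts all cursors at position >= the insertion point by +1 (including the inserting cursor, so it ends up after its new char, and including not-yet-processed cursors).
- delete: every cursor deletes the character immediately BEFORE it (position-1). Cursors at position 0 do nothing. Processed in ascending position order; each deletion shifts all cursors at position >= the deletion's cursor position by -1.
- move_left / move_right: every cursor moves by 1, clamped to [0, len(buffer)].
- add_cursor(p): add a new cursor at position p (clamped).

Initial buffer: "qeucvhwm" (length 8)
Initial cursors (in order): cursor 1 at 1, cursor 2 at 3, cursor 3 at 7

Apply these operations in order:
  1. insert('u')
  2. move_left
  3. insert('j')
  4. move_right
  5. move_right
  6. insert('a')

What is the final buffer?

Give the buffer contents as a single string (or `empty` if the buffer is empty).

Answer: qjueaujucavhwjuma

Derivation:
After op 1 (insert('u')): buffer="queuucvhwum" (len 11), cursors c1@2 c2@5 c3@10, authorship .1..2....3.
After op 2 (move_left): buffer="queuucvhwum" (len 11), cursors c1@1 c2@4 c3@9, authorship .1..2....3.
After op 3 (insert('j')): buffer="qjueujucvhwjum" (len 14), cursors c1@2 c2@6 c3@12, authorship .11..22....33.
After op 4 (move_right): buffer="qjueujucvhwjum" (len 14), cursors c1@3 c2@7 c3@13, authorship .11..22....33.
After op 5 (move_right): buffer="qjueujucvhwjum" (len 14), cursors c1@4 c2@8 c3@14, authorship .11..22....33.
After op 6 (insert('a')): buffer="qjueaujucavhwjuma" (len 17), cursors c1@5 c2@10 c3@17, authorship .11.1.22.2...33.3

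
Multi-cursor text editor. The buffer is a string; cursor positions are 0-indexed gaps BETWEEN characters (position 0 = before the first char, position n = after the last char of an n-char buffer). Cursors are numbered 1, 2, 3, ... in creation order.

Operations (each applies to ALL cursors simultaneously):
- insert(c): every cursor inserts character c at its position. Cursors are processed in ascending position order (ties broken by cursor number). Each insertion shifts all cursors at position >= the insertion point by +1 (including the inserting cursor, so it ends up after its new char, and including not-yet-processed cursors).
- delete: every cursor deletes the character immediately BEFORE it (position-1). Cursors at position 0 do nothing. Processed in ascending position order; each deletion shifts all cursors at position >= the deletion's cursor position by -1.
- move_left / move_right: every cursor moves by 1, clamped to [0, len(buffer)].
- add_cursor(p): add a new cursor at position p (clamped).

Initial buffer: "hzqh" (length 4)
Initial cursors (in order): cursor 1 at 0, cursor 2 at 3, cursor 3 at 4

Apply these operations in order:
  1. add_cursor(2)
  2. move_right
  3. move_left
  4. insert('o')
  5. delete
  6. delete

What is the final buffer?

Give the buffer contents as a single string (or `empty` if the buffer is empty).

After op 1 (add_cursor(2)): buffer="hzqh" (len 4), cursors c1@0 c4@2 c2@3 c3@4, authorship ....
After op 2 (move_right): buffer="hzqh" (len 4), cursors c1@1 c4@3 c2@4 c3@4, authorship ....
After op 3 (move_left): buffer="hzqh" (len 4), cursors c1@0 c4@2 c2@3 c3@3, authorship ....
After op 4 (insert('o')): buffer="ohzoqooh" (len 8), cursors c1@1 c4@4 c2@7 c3@7, authorship 1..4.23.
After op 5 (delete): buffer="hzqh" (len 4), cursors c1@0 c4@2 c2@3 c3@3, authorship ....
After op 6 (delete): buffer="h" (len 1), cursors c1@0 c2@0 c3@0 c4@0, authorship .

Answer: h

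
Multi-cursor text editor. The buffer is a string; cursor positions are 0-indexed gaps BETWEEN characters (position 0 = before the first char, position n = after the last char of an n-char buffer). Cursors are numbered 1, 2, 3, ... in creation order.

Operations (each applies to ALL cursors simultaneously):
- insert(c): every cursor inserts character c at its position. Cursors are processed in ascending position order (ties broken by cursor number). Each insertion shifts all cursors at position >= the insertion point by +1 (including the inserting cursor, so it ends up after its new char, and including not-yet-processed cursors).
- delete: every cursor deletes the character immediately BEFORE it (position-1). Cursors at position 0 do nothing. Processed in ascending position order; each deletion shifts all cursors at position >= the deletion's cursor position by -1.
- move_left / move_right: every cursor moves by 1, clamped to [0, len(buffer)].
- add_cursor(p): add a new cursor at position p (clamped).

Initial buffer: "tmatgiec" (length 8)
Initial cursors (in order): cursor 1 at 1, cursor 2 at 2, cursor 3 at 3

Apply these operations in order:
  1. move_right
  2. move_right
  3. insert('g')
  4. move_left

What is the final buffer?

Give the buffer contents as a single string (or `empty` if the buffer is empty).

After op 1 (move_right): buffer="tmatgiec" (len 8), cursors c1@2 c2@3 c3@4, authorship ........
After op 2 (move_right): buffer="tmatgiec" (len 8), cursors c1@3 c2@4 c3@5, authorship ........
After op 3 (insert('g')): buffer="tmagtgggiec" (len 11), cursors c1@4 c2@6 c3@8, authorship ...1.2.3...
After op 4 (move_left): buffer="tmagtgggiec" (len 11), cursors c1@3 c2@5 c3@7, authorship ...1.2.3...

Answer: tmagtgggiec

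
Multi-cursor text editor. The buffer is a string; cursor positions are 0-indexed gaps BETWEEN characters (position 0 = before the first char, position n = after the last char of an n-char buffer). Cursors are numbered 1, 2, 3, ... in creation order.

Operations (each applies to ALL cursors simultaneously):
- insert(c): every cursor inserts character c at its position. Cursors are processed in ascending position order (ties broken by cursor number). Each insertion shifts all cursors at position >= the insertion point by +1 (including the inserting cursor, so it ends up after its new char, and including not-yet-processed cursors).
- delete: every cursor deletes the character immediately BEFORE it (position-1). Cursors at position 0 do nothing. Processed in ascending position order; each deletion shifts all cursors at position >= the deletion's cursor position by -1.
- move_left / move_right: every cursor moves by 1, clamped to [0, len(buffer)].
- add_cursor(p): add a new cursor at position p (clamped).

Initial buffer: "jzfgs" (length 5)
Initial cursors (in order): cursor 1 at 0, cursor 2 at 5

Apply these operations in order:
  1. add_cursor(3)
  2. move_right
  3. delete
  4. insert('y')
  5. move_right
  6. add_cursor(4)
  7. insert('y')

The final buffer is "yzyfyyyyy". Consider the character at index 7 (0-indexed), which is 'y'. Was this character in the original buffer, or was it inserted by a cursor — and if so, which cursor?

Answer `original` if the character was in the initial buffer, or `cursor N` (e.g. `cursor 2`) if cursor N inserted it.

After op 1 (add_cursor(3)): buffer="jzfgs" (len 5), cursors c1@0 c3@3 c2@5, authorship .....
After op 2 (move_right): buffer="jzfgs" (len 5), cursors c1@1 c3@4 c2@5, authorship .....
After op 3 (delete): buffer="zf" (len 2), cursors c1@0 c2@2 c3@2, authorship ..
After op 4 (insert('y')): buffer="yzfyy" (len 5), cursors c1@1 c2@5 c3@5, authorship 1..23
After op 5 (move_right): buffer="yzfyy" (len 5), cursors c1@2 c2@5 c3@5, authorship 1..23
After op 6 (add_cursor(4)): buffer="yzfyy" (len 5), cursors c1@2 c4@4 c2@5 c3@5, authorship 1..23
After op 7 (insert('y')): buffer="yzyfyyyyy" (len 9), cursors c1@3 c4@6 c2@9 c3@9, authorship 1.1.24323
Authorship (.=original, N=cursor N): 1 . 1 . 2 4 3 2 3
Index 7: author = 2

Answer: cursor 2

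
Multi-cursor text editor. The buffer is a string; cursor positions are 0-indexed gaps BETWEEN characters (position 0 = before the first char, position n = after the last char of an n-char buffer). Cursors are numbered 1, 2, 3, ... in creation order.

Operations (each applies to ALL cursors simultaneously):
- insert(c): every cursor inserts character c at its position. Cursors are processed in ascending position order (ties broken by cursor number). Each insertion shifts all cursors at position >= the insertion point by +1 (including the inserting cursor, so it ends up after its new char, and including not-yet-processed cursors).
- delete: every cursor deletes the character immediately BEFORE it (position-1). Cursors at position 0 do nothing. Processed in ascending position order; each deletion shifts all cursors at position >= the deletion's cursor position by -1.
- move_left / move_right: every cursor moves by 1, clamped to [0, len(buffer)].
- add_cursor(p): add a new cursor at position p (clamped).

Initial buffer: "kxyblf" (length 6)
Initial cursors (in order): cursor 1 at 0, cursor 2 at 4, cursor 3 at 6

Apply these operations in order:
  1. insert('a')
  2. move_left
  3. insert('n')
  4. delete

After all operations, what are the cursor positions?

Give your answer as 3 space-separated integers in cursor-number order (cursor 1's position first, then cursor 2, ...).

Answer: 0 5 8

Derivation:
After op 1 (insert('a')): buffer="akxybalfa" (len 9), cursors c1@1 c2@6 c3@9, authorship 1....2..3
After op 2 (move_left): buffer="akxybalfa" (len 9), cursors c1@0 c2@5 c3@8, authorship 1....2..3
After op 3 (insert('n')): buffer="nakxybnalfna" (len 12), cursors c1@1 c2@7 c3@11, authorship 11....22..33
After op 4 (delete): buffer="akxybalfa" (len 9), cursors c1@0 c2@5 c3@8, authorship 1....2..3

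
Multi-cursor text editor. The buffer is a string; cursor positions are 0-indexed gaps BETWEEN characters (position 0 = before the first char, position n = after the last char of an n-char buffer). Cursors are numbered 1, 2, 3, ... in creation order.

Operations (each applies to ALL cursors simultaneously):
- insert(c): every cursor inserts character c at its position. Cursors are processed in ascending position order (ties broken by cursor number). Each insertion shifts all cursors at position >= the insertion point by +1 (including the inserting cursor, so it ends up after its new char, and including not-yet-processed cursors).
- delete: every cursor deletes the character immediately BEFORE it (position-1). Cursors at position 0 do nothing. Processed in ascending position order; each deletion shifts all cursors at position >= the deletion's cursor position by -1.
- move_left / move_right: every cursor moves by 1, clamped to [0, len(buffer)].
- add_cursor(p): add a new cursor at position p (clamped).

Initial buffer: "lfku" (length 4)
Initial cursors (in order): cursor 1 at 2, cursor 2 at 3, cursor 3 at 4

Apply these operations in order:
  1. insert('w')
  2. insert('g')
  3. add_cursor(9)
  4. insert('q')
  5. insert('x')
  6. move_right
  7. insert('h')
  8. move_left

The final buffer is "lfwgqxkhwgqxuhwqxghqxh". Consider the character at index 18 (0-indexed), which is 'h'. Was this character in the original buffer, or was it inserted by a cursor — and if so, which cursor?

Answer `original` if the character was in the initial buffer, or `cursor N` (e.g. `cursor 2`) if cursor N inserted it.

Answer: cursor 4

Derivation:
After op 1 (insert('w')): buffer="lfwkwuw" (len 7), cursors c1@3 c2@5 c3@7, authorship ..1.2.3
After op 2 (insert('g')): buffer="lfwgkwguwg" (len 10), cursors c1@4 c2@7 c3@10, authorship ..11.22.33
After op 3 (add_cursor(9)): buffer="lfwgkwguwg" (len 10), cursors c1@4 c2@7 c4@9 c3@10, authorship ..11.22.33
After op 4 (insert('q')): buffer="lfwgqkwgquwqgq" (len 14), cursors c1@5 c2@9 c4@12 c3@14, authorship ..111.222.3433
After op 5 (insert('x')): buffer="lfwgqxkwgqxuwqxgqx" (len 18), cursors c1@6 c2@11 c4@15 c3@18, authorship ..1111.2222.344333
After op 6 (move_right): buffer="lfwgqxkwgqxuwqxgqx" (len 18), cursors c1@7 c2@12 c4@16 c3@18, authorship ..1111.2222.344333
After op 7 (insert('h')): buffer="lfwgqxkhwgqxuhwqxghqxh" (len 22), cursors c1@8 c2@14 c4@19 c3@22, authorship ..1111.12222.234434333
After op 8 (move_left): buffer="lfwgqxkhwgqxuhwqxghqxh" (len 22), cursors c1@7 c2@13 c4@18 c3@21, authorship ..1111.12222.234434333
Authorship (.=original, N=cursor N): . . 1 1 1 1 . 1 2 2 2 2 . 2 3 4 4 3 4 3 3 3
Index 18: author = 4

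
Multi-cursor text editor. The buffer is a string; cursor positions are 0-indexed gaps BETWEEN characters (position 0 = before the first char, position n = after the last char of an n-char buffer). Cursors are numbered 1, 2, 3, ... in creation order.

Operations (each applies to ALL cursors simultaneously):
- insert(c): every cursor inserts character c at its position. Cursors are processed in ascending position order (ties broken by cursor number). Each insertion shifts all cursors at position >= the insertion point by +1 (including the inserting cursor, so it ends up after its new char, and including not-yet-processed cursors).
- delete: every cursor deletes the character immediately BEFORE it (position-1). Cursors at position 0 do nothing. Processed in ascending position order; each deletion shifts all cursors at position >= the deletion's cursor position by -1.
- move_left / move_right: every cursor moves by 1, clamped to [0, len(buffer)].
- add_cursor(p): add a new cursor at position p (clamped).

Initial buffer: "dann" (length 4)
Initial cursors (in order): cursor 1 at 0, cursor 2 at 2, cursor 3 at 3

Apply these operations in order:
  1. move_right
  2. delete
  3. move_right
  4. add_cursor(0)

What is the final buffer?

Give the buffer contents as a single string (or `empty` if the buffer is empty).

After op 1 (move_right): buffer="dann" (len 4), cursors c1@1 c2@3 c3@4, authorship ....
After op 2 (delete): buffer="a" (len 1), cursors c1@0 c2@1 c3@1, authorship .
After op 3 (move_right): buffer="a" (len 1), cursors c1@1 c2@1 c3@1, authorship .
After op 4 (add_cursor(0)): buffer="a" (len 1), cursors c4@0 c1@1 c2@1 c3@1, authorship .

Answer: a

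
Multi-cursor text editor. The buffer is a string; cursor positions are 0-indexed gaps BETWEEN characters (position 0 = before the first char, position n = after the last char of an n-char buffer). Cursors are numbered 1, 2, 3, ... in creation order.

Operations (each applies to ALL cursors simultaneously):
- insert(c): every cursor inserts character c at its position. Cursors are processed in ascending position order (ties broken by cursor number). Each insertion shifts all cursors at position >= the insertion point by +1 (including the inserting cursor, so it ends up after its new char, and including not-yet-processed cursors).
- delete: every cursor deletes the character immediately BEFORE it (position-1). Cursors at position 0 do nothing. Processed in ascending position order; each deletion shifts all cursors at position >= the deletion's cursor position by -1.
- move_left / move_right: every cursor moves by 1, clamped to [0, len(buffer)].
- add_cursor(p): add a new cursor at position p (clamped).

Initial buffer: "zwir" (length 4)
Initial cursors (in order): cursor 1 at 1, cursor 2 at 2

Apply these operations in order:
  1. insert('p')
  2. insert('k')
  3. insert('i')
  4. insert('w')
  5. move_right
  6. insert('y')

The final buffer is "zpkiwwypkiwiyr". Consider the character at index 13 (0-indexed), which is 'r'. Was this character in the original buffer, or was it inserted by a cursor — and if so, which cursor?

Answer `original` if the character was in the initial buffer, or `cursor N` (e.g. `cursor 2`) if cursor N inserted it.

Answer: original

Derivation:
After op 1 (insert('p')): buffer="zpwpir" (len 6), cursors c1@2 c2@4, authorship .1.2..
After op 2 (insert('k')): buffer="zpkwpkir" (len 8), cursors c1@3 c2@6, authorship .11.22..
After op 3 (insert('i')): buffer="zpkiwpkiir" (len 10), cursors c1@4 c2@8, authorship .111.222..
After op 4 (insert('w')): buffer="zpkiwwpkiwir" (len 12), cursors c1@5 c2@10, authorship .1111.2222..
After op 5 (move_right): buffer="zpkiwwpkiwir" (len 12), cursors c1@6 c2@11, authorship .1111.2222..
After op 6 (insert('y')): buffer="zpkiwwypkiwiyr" (len 14), cursors c1@7 c2@13, authorship .1111.12222.2.
Authorship (.=original, N=cursor N): . 1 1 1 1 . 1 2 2 2 2 . 2 .
Index 13: author = original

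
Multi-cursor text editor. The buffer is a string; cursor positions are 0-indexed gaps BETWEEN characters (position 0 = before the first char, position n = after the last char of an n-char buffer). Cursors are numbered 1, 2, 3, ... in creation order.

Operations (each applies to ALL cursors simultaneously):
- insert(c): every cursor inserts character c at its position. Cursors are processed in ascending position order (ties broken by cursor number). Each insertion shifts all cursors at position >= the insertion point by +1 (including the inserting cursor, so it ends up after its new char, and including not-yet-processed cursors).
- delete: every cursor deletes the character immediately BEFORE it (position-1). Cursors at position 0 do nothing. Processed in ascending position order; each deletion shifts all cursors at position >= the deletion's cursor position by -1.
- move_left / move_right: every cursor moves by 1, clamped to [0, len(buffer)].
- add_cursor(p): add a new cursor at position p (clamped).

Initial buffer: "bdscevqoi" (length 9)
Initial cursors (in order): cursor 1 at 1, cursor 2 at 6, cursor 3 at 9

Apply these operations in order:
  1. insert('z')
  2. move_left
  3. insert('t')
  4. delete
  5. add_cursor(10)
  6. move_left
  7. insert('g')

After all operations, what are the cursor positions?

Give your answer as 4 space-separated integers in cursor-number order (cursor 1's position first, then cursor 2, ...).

After op 1 (insert('z')): buffer="bzdscevzqoiz" (len 12), cursors c1@2 c2@8 c3@12, authorship .1.....2...3
After op 2 (move_left): buffer="bzdscevzqoiz" (len 12), cursors c1@1 c2@7 c3@11, authorship .1.....2...3
After op 3 (insert('t')): buffer="btzdscevtzqoitz" (len 15), cursors c1@2 c2@9 c3@14, authorship .11.....22...33
After op 4 (delete): buffer="bzdscevzqoiz" (len 12), cursors c1@1 c2@7 c3@11, authorship .1.....2...3
After op 5 (add_cursor(10)): buffer="bzdscevzqoiz" (len 12), cursors c1@1 c2@7 c4@10 c3@11, authorship .1.....2...3
After op 6 (move_left): buffer="bzdscevzqoiz" (len 12), cursors c1@0 c2@6 c4@9 c3@10, authorship .1.....2...3
After op 7 (insert('g')): buffer="gbzdscegvzqgogiz" (len 16), cursors c1@1 c2@8 c4@12 c3@14, authorship 1.1....2.2.4.3.3

Answer: 1 8 14 12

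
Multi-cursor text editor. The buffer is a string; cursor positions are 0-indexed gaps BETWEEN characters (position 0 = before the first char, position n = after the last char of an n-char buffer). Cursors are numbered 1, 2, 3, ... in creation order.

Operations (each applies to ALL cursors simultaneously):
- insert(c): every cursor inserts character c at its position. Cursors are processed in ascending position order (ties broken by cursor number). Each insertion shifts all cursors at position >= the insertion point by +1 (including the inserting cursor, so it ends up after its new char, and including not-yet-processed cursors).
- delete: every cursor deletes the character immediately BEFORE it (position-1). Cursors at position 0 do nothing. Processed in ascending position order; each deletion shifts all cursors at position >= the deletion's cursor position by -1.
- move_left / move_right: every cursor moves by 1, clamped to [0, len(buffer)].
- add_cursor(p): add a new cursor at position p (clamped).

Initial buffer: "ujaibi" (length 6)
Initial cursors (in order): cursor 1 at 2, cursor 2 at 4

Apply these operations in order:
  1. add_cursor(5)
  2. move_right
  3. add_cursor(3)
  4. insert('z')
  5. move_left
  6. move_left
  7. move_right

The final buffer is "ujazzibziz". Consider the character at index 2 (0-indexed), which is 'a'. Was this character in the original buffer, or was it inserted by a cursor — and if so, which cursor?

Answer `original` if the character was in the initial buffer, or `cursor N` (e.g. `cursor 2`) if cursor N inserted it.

Answer: original

Derivation:
After op 1 (add_cursor(5)): buffer="ujaibi" (len 6), cursors c1@2 c2@4 c3@5, authorship ......
After op 2 (move_right): buffer="ujaibi" (len 6), cursors c1@3 c2@5 c3@6, authorship ......
After op 3 (add_cursor(3)): buffer="ujaibi" (len 6), cursors c1@3 c4@3 c2@5 c3@6, authorship ......
After op 4 (insert('z')): buffer="ujazzibziz" (len 10), cursors c1@5 c4@5 c2@8 c3@10, authorship ...14..2.3
After op 5 (move_left): buffer="ujazzibziz" (len 10), cursors c1@4 c4@4 c2@7 c3@9, authorship ...14..2.3
After op 6 (move_left): buffer="ujazzibziz" (len 10), cursors c1@3 c4@3 c2@6 c3@8, authorship ...14..2.3
After op 7 (move_right): buffer="ujazzibziz" (len 10), cursors c1@4 c4@4 c2@7 c3@9, authorship ...14..2.3
Authorship (.=original, N=cursor N): . . . 1 4 . . 2 . 3
Index 2: author = original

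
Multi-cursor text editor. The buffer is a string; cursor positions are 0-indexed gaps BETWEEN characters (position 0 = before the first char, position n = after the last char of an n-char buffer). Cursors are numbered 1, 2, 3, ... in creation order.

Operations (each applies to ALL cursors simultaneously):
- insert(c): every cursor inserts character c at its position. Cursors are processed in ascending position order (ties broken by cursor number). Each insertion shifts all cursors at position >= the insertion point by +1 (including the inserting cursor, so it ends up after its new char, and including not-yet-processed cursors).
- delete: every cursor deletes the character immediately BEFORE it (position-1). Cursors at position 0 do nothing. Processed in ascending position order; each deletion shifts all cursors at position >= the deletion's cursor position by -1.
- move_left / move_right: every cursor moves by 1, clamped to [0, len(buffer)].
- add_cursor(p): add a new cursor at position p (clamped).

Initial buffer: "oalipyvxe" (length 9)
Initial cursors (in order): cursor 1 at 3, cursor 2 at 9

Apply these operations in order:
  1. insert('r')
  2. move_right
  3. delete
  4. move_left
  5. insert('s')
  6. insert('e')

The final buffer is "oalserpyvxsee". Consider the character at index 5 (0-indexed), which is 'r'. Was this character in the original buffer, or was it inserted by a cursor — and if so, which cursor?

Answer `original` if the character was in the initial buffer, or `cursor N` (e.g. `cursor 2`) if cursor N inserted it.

After op 1 (insert('r')): buffer="oalripyvxer" (len 11), cursors c1@4 c2@11, authorship ...1......2
After op 2 (move_right): buffer="oalripyvxer" (len 11), cursors c1@5 c2@11, authorship ...1......2
After op 3 (delete): buffer="oalrpyvxe" (len 9), cursors c1@4 c2@9, authorship ...1.....
After op 4 (move_left): buffer="oalrpyvxe" (len 9), cursors c1@3 c2@8, authorship ...1.....
After op 5 (insert('s')): buffer="oalsrpyvxse" (len 11), cursors c1@4 c2@10, authorship ...11....2.
After op 6 (insert('e')): buffer="oalserpyvxsee" (len 13), cursors c1@5 c2@12, authorship ...111....22.
Authorship (.=original, N=cursor N): . . . 1 1 1 . . . . 2 2 .
Index 5: author = 1

Answer: cursor 1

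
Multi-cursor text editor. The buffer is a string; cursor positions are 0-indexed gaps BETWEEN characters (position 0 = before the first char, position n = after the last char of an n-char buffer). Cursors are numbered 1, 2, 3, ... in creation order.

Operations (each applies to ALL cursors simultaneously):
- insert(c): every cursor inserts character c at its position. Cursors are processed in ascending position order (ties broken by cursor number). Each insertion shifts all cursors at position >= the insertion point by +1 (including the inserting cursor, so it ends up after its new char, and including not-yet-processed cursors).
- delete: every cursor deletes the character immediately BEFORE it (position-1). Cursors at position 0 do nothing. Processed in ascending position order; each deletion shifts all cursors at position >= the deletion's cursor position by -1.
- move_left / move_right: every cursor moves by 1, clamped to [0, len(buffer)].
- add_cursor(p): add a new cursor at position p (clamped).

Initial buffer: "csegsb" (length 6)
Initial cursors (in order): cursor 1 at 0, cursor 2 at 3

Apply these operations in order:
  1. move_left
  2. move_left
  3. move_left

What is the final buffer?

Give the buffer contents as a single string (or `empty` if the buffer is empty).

Answer: csegsb

Derivation:
After op 1 (move_left): buffer="csegsb" (len 6), cursors c1@0 c2@2, authorship ......
After op 2 (move_left): buffer="csegsb" (len 6), cursors c1@0 c2@1, authorship ......
After op 3 (move_left): buffer="csegsb" (len 6), cursors c1@0 c2@0, authorship ......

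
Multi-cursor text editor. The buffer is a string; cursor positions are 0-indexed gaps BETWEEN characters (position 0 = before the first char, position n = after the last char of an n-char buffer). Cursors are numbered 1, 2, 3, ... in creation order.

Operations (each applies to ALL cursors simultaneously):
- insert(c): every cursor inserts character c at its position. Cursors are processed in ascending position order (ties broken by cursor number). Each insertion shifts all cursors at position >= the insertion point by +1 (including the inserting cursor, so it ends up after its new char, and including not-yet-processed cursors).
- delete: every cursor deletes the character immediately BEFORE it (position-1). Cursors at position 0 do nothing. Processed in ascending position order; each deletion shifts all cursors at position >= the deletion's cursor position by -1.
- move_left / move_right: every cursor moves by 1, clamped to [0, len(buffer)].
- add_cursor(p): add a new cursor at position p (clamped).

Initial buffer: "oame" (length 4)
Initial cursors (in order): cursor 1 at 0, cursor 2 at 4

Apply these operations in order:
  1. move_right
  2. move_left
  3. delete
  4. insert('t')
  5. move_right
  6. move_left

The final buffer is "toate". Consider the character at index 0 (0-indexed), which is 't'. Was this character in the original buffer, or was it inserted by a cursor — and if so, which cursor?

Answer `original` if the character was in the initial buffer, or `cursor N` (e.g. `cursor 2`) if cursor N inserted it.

Answer: cursor 1

Derivation:
After op 1 (move_right): buffer="oame" (len 4), cursors c1@1 c2@4, authorship ....
After op 2 (move_left): buffer="oame" (len 4), cursors c1@0 c2@3, authorship ....
After op 3 (delete): buffer="oae" (len 3), cursors c1@0 c2@2, authorship ...
After op 4 (insert('t')): buffer="toate" (len 5), cursors c1@1 c2@4, authorship 1..2.
After op 5 (move_right): buffer="toate" (len 5), cursors c1@2 c2@5, authorship 1..2.
After op 6 (move_left): buffer="toate" (len 5), cursors c1@1 c2@4, authorship 1..2.
Authorship (.=original, N=cursor N): 1 . . 2 .
Index 0: author = 1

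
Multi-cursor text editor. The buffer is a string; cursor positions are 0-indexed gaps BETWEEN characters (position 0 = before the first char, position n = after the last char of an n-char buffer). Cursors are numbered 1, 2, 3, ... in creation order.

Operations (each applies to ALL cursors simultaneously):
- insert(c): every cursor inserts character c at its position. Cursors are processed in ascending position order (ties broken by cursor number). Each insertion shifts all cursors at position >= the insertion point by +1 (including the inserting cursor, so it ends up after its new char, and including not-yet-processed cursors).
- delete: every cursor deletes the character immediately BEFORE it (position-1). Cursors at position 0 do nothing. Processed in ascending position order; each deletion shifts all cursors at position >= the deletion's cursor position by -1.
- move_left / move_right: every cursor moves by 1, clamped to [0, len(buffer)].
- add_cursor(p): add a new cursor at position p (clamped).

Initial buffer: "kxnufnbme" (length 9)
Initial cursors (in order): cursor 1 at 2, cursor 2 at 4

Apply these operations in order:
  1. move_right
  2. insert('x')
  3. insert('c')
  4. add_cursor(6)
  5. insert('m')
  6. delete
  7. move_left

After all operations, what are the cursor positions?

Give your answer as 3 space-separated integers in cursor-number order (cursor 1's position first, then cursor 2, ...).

Answer: 4 8 5

Derivation:
After op 1 (move_right): buffer="kxnufnbme" (len 9), cursors c1@3 c2@5, authorship .........
After op 2 (insert('x')): buffer="kxnxufxnbme" (len 11), cursors c1@4 c2@7, authorship ...1..2....
After op 3 (insert('c')): buffer="kxnxcufxcnbme" (len 13), cursors c1@5 c2@9, authorship ...11..22....
After op 4 (add_cursor(6)): buffer="kxnxcufxcnbme" (len 13), cursors c1@5 c3@6 c2@9, authorship ...11..22....
After op 5 (insert('m')): buffer="kxnxcmumfxcmnbme" (len 16), cursors c1@6 c3@8 c2@12, authorship ...111.3.222....
After op 6 (delete): buffer="kxnxcufxcnbme" (len 13), cursors c1@5 c3@6 c2@9, authorship ...11..22....
After op 7 (move_left): buffer="kxnxcufxcnbme" (len 13), cursors c1@4 c3@5 c2@8, authorship ...11..22....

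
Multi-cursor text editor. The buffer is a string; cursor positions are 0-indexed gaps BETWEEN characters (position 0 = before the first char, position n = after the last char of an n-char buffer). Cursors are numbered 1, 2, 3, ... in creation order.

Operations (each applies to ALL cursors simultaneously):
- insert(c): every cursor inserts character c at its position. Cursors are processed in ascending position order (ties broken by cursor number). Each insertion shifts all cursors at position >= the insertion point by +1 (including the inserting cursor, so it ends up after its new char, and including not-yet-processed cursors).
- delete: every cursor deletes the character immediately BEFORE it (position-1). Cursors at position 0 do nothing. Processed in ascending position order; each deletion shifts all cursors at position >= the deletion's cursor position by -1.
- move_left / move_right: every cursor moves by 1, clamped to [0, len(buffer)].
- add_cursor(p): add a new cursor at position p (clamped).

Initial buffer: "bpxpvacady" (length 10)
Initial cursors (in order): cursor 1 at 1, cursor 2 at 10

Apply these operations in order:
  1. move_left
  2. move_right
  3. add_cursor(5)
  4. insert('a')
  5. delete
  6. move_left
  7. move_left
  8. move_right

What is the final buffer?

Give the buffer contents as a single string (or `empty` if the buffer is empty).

Answer: bpxpvacady

Derivation:
After op 1 (move_left): buffer="bpxpvacady" (len 10), cursors c1@0 c2@9, authorship ..........
After op 2 (move_right): buffer="bpxpvacady" (len 10), cursors c1@1 c2@10, authorship ..........
After op 3 (add_cursor(5)): buffer="bpxpvacady" (len 10), cursors c1@1 c3@5 c2@10, authorship ..........
After op 4 (insert('a')): buffer="bapxpvaacadya" (len 13), cursors c1@2 c3@7 c2@13, authorship .1....3.....2
After op 5 (delete): buffer="bpxpvacady" (len 10), cursors c1@1 c3@5 c2@10, authorship ..........
After op 6 (move_left): buffer="bpxpvacady" (len 10), cursors c1@0 c3@4 c2@9, authorship ..........
After op 7 (move_left): buffer="bpxpvacady" (len 10), cursors c1@0 c3@3 c2@8, authorship ..........
After op 8 (move_right): buffer="bpxpvacady" (len 10), cursors c1@1 c3@4 c2@9, authorship ..........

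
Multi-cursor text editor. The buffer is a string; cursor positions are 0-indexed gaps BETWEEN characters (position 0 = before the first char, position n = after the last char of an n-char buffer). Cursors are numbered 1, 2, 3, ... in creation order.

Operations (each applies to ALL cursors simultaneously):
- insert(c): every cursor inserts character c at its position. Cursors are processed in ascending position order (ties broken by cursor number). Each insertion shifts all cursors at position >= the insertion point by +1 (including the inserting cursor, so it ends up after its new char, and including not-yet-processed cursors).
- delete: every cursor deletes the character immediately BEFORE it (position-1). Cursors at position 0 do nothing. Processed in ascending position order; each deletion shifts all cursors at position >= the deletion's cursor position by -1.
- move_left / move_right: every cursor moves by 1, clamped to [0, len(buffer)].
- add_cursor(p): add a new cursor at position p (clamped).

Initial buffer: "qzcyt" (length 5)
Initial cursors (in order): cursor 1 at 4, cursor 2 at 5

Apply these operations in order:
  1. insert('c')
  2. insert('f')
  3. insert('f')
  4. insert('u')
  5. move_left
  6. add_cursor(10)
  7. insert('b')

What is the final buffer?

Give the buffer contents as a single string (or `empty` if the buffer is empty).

Answer: qzcycffbutcbffbu

Derivation:
After op 1 (insert('c')): buffer="qzcyctc" (len 7), cursors c1@5 c2@7, authorship ....1.2
After op 2 (insert('f')): buffer="qzcycftcf" (len 9), cursors c1@6 c2@9, authorship ....11.22
After op 3 (insert('f')): buffer="qzcycfftcff" (len 11), cursors c1@7 c2@11, authorship ....111.222
After op 4 (insert('u')): buffer="qzcycffutcffu" (len 13), cursors c1@8 c2@13, authorship ....1111.2222
After op 5 (move_left): buffer="qzcycffutcffu" (len 13), cursors c1@7 c2@12, authorship ....1111.2222
After op 6 (add_cursor(10)): buffer="qzcycffutcffu" (len 13), cursors c1@7 c3@10 c2@12, authorship ....1111.2222
After op 7 (insert('b')): buffer="qzcycffbutcbffbu" (len 16), cursors c1@8 c3@12 c2@15, authorship ....11111.232222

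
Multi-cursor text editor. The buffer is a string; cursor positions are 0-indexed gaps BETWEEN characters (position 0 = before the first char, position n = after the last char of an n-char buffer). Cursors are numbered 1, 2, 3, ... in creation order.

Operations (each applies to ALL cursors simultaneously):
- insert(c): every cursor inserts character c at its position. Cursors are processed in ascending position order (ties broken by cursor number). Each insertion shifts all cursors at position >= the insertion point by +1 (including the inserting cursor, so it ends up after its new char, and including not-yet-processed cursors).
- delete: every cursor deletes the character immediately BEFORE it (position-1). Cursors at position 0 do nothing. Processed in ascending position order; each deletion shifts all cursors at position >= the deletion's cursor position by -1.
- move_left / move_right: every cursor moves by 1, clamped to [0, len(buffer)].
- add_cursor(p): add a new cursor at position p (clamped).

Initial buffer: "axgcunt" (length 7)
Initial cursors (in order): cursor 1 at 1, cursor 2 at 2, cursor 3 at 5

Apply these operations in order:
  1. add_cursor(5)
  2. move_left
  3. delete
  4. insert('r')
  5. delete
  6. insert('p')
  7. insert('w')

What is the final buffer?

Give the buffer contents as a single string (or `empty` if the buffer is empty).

After op 1 (add_cursor(5)): buffer="axgcunt" (len 7), cursors c1@1 c2@2 c3@5 c4@5, authorship .......
After op 2 (move_left): buffer="axgcunt" (len 7), cursors c1@0 c2@1 c3@4 c4@4, authorship .......
After op 3 (delete): buffer="xunt" (len 4), cursors c1@0 c2@0 c3@1 c4@1, authorship ....
After op 4 (insert('r')): buffer="rrxrrunt" (len 8), cursors c1@2 c2@2 c3@5 c4@5, authorship 12.34...
After op 5 (delete): buffer="xunt" (len 4), cursors c1@0 c2@0 c3@1 c4@1, authorship ....
After op 6 (insert('p')): buffer="ppxppunt" (len 8), cursors c1@2 c2@2 c3@5 c4@5, authorship 12.34...
After op 7 (insert('w')): buffer="ppwwxppwwunt" (len 12), cursors c1@4 c2@4 c3@9 c4@9, authorship 1212.3434...

Answer: ppwwxppwwunt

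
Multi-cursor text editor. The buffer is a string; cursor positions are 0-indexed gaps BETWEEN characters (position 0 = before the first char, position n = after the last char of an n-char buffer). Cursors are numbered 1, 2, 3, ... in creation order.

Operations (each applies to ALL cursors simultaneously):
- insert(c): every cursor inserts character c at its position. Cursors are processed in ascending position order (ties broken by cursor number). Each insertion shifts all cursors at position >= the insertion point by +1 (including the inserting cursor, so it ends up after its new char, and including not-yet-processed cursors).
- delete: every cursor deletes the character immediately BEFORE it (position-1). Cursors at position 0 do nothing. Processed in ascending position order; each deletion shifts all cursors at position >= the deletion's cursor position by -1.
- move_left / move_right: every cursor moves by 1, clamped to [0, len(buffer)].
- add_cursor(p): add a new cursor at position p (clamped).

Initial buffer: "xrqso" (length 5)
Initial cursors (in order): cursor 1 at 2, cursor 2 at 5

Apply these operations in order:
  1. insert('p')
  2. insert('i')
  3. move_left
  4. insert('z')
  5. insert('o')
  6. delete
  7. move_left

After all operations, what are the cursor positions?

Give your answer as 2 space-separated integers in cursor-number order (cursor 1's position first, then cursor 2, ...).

Answer: 3 9

Derivation:
After op 1 (insert('p')): buffer="xrpqsop" (len 7), cursors c1@3 c2@7, authorship ..1...2
After op 2 (insert('i')): buffer="xrpiqsopi" (len 9), cursors c1@4 c2@9, authorship ..11...22
After op 3 (move_left): buffer="xrpiqsopi" (len 9), cursors c1@3 c2@8, authorship ..11...22
After op 4 (insert('z')): buffer="xrpziqsopzi" (len 11), cursors c1@4 c2@10, authorship ..111...222
After op 5 (insert('o')): buffer="xrpzoiqsopzoi" (len 13), cursors c1@5 c2@12, authorship ..1111...2222
After op 6 (delete): buffer="xrpziqsopzi" (len 11), cursors c1@4 c2@10, authorship ..111...222
After op 7 (move_left): buffer="xrpziqsopzi" (len 11), cursors c1@3 c2@9, authorship ..111...222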